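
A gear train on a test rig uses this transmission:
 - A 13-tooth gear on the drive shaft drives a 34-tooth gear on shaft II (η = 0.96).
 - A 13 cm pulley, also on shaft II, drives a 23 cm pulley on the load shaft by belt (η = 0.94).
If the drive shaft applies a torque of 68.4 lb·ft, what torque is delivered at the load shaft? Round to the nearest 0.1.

285.6 lb·ft

Gear mesh: ratio = 34/13 = 2.6154; torque at shaft II = 68.4 × 2.6154 × 0.96 = 171.74 lb·ft.
Belt: ratio = 23/13 = 1.7692; torque at the load shaft = 171.74 × 1.7692 × 0.94 = 285.61 lb·ft.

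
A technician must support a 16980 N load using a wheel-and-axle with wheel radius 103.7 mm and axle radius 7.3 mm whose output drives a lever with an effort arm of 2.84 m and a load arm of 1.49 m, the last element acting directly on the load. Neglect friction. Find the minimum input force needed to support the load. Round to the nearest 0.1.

Wheel-and-axle MA = R/r = 103.7/7.3 = 14.205.
Lever MA = effort arm / load arm = 2.84/1.49 = 1.906.
Combined ideal MA = 14.205 × 1.906 = 27.076.
Effort = load / MA = 16980 / 27.076 = 627.12 N.

627.1 N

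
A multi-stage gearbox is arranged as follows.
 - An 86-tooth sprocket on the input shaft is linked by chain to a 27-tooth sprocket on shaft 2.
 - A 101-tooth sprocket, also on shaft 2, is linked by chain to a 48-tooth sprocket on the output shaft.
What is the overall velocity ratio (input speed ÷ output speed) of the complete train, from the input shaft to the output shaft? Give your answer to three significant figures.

0.149

Each stage contributes driven/driver: chain 27/86 = 0.31395, chain 48/101 = 0.47525.
Overall: 0.31395 × 0.47525 = 0.14921.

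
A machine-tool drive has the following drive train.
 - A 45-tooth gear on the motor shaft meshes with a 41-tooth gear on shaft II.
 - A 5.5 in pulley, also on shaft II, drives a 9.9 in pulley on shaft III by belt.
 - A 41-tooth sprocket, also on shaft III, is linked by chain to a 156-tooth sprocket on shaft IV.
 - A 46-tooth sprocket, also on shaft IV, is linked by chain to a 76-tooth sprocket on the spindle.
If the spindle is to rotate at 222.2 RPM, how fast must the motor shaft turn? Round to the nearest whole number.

2291 RPM

Overall ratio R = 0.91111 × 1.8 × 3.8049 × 1.6522 = 10.31.
Required input speed = output speed × R = 222.2 × 10.31 = 2290.8 RPM.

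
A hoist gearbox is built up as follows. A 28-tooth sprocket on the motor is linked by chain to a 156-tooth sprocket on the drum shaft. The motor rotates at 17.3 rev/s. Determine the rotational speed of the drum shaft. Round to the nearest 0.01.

3.11 rev/s

chain 156/28 = 5.5714 → 17.3/5.5714 = 3.1051 rev/s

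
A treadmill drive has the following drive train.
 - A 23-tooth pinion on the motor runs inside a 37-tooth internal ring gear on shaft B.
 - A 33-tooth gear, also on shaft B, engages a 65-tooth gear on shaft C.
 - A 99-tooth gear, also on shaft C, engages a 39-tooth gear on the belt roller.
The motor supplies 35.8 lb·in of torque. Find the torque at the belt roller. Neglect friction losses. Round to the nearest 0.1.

After the internal gear (37/23): 35.8 × 1.6087 = 57.591 lb·in
After the gear mesh (65/33): 57.591 × 1.9697 = 113.44 lb·in
After the gear mesh (39/99): 113.44 × 0.39394 = 44.687 lb·in

44.7 lb·in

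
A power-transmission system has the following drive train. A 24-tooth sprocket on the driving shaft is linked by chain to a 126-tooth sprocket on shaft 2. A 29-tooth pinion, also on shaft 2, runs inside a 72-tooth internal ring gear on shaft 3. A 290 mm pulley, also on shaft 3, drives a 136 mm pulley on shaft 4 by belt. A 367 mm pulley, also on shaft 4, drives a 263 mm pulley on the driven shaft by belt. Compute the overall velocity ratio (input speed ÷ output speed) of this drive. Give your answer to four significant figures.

4.381

Each stage contributes driven/driver: chain 126/24 = 5.25, internal gear 72/29 = 2.4828, belt 136/290 = 0.46897, belt 263/367 = 0.71662.
Overall: 5.25 × 2.4828 × 0.46897 × 0.71662 = 4.3805.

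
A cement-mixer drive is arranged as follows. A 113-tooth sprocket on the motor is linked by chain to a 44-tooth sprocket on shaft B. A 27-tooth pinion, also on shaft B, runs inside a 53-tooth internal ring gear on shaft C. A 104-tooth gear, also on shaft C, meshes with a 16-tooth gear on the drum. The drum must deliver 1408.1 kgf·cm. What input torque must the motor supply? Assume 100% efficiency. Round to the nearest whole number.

Overall ratio R = 0.38938 × 1.963 × 0.15385 = 0.11759.
Input torque = output torque / R = 1408.1 / 0.11759 = 11975 kgf·cm.

11975 kgf·cm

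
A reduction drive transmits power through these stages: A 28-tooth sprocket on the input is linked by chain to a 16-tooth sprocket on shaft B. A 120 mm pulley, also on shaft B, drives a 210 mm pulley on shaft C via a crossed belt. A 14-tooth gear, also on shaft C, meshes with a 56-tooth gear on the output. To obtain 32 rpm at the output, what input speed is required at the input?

Overall ratio R = 0.57143 × 1.75 × 4 = 4.
Required input speed = output speed × R = 32 × 4 = 128 rpm.

128 rpm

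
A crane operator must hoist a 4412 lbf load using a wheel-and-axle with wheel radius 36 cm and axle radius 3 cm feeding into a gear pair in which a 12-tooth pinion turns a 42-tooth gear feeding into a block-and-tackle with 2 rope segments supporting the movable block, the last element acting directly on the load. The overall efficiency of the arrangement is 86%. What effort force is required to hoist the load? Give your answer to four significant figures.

61.07 lbf

Wheel-and-axle MA = R/r = 36/3 = 12.
Gear pair MA = 42/12 = 3.5.
Block-and-tackle MA = number of supporting rope parts = 2.
Combined ideal MA = 12 × 3.5 × 2 = 84.
Actual MA = 84 × 0.86 = 72.24.
Effort = load / actual MA = 4412 / 72.24 = 61.074 lbf.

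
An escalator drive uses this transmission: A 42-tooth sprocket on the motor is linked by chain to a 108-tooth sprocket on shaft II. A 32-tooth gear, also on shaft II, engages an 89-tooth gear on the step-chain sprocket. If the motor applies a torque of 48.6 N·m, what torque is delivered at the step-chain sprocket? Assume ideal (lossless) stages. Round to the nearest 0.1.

347.6 N·m

Chain: ratio = 108/42 = 2.5714; torque at shaft II = 48.6 × 2.5714 = 124.97 N·m.
Gear mesh: ratio = 89/32 = 2.7812; torque at the step-chain sprocket = 124.97 × 2.7812 = 347.58 N·m.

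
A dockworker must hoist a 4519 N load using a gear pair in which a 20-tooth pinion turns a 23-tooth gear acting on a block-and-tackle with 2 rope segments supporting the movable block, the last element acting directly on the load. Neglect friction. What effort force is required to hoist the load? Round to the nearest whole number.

Gear pair MA = 23/20 = 1.15.
Block-and-tackle MA = number of supporting rope parts = 2.
Combined ideal MA = 1.15 × 2 = 2.3.
Effort = load / MA = 4519 / 2.3 = 1964.8 N.

1965 N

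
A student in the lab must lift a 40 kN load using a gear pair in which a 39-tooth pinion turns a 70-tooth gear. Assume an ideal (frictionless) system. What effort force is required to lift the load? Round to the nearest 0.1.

Gear pair MA = 70/39 = 1.7949.
Effort = load / MA = 40 / 1.7949 = 22.286 kN.

22.3 kN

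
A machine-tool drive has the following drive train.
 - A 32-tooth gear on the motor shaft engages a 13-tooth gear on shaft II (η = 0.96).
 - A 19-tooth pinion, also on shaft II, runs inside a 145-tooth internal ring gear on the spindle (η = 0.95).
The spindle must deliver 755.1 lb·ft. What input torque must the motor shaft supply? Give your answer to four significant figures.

Overall ratio R = 0.40625 × 7.6316 = 3.1003; overall efficiency η = 0.96 × 0.95 = 0.9120.
Input torque = output torque / (R × η) = 755.1 / (3.1003 × 0.9120) = 267.06 lb·ft.

267.1 lb·ft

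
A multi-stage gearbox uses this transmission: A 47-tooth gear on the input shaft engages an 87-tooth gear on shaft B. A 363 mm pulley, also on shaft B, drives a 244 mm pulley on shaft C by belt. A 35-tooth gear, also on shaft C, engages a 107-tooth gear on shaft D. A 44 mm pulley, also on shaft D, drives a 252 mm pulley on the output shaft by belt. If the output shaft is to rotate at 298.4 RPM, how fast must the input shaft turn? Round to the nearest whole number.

6501 RPM

Overall ratio R = 1.8511 × 0.67218 × 3.0571 × 5.7273 = 21.786.
Required input speed = output speed × R = 298.4 × 21.786 = 6500.8 RPM.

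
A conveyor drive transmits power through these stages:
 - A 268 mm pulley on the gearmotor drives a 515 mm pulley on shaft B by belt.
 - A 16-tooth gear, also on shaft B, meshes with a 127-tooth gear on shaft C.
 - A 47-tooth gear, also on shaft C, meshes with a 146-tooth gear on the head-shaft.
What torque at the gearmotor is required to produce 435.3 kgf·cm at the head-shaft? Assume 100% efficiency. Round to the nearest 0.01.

Overall ratio R = 1.9216 × 7.9375 × 3.1064 = 47.382.
Input torque = output torque / R = 435.3 / 47.382 = 9.1871 kgf·cm.

9.19 kgf·cm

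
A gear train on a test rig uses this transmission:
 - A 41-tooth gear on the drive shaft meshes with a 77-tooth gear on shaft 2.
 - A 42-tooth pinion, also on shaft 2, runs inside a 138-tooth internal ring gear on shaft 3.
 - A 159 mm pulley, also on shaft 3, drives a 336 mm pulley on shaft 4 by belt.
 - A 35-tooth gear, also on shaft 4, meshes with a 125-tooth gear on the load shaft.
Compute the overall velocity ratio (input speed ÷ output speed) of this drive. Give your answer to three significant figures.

Each stage contributes driven/driver: gear mesh 77/41 = 1.878, internal gear 138/42 = 3.2857, belt 336/159 = 2.1132, gear mesh 125/35 = 3.5714.
Overall: 1.878 × 3.2857 × 2.1132 × 3.5714 = 46.572.

46.6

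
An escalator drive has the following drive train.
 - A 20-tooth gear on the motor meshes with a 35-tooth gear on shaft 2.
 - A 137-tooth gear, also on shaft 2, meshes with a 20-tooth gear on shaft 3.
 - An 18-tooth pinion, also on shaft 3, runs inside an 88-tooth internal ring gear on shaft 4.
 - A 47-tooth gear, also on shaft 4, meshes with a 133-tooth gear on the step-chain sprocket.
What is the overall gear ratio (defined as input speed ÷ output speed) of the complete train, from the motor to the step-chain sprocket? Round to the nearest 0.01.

3.53

Each stage contributes driven/driver: gear mesh 35/20 = 1.75, gear mesh 20/137 = 0.14599, internal gear 88/18 = 4.8889, gear mesh 133/47 = 2.8298.
Overall: 1.75 × 0.14599 × 4.8889 × 2.8298 = 3.5344.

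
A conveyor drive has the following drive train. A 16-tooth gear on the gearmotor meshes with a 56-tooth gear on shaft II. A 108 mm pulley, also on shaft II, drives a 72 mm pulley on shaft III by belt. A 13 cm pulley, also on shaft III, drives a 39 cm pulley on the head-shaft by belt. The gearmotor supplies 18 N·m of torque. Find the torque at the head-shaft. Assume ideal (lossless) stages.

126 N·m

Gear mesh: ratio = 56/16 = 3.5; torque at shaft II = 18 × 3.5 = 63 N·m.
Belt: ratio = 72/108 = 0.66667; torque at shaft III = 63 × 0.66667 = 42 N·m.
Belt: ratio = 39/13 = 3; torque at the head-shaft = 42 × 3 = 126 N·m.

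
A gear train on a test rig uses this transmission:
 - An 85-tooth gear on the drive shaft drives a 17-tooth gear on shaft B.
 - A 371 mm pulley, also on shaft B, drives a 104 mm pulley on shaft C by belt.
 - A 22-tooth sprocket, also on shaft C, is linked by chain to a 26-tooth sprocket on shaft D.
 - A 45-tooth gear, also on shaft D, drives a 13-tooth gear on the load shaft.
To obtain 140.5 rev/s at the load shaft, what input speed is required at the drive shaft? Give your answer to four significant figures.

Overall ratio R = 0.2 × 0.28032 × 1.1818 × 0.28889 = 0.019141.
Required input speed = output speed × R = 140.5 × 0.019141 = 2.6893 rev/s.

2.689 rev/s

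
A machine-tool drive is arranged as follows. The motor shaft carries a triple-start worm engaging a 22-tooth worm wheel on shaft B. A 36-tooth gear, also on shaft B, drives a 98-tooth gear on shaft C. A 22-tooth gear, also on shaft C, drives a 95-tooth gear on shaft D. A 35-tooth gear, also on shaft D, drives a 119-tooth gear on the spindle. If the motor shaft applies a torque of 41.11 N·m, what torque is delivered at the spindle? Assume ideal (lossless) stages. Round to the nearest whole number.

12049 N·m

After the worm (22/3): 41.11 × 7.3333 = 301.47 N·m
After the gear mesh (98/36): 301.47 × 2.7222 = 820.68 N·m
After the gear mesh (95/22): 820.68 × 4.3182 = 3543.8 N·m
After the gear mesh (119/35): 3543.8 × 3.4 = 12049 N·m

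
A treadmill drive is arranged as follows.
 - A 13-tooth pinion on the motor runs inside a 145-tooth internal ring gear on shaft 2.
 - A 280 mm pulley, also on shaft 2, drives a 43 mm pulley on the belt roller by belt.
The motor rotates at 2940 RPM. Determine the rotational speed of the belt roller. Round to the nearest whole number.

the motor → shaft 2 (internal gear, 145/13): 2940 ÷ 11.154 = 263.59 RPM
shaft 2 → the belt roller (belt, 43/280): 263.59 ÷ 0.15357 = 1716.4 RPM

1716 RPM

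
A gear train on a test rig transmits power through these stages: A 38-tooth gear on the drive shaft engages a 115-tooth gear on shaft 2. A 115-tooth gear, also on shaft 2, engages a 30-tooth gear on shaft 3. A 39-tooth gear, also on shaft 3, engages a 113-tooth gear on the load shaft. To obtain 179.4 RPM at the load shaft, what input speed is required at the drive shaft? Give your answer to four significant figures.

410.4 RPM

Overall ratio R = 3.0263 × 0.26087 × 2.8974 = 2.2874.
Required input speed = output speed × R = 179.4 × 2.2874 = 410.37 RPM.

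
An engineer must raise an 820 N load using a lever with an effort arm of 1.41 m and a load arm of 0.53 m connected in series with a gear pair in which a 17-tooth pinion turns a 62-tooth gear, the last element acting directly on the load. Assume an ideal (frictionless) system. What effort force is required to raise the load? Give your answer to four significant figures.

84.51 N

Lever MA = effort arm / load arm = 1.41/0.53 = 2.6604.
Gear pair MA = 62/17 = 3.6471.
Combined ideal MA = 2.6604 × 3.6471 = 9.7026.
Effort = load / MA = 820 / 9.7026 = 84.514 N.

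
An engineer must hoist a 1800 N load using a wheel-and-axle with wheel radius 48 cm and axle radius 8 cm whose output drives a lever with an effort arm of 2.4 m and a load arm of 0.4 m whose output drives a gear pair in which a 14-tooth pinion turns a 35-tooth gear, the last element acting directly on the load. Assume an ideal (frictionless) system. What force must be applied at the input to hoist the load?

20 N

Wheel-and-axle MA = R/r = 48/8 = 6.
Lever MA = effort arm / load arm = 2.4/0.4 = 6.
Gear pair MA = 35/14 = 2.5.
Combined ideal MA = 6 × 6 × 2.5 = 90.
Effort = load / MA = 1800 / 90 = 20 N.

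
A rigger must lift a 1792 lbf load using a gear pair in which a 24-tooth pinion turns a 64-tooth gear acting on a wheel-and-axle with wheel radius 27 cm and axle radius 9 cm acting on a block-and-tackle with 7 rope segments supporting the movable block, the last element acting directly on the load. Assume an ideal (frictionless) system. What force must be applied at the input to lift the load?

32 lbf

Gear pair MA = 64/24 = 2.6667.
Wheel-and-axle MA = R/r = 27/9 = 3.
Block-and-tackle MA = number of supporting rope parts = 7.
Combined ideal MA = 2.6667 × 3 × 7 = 56.
Effort = load / MA = 1792 / 56 = 32 lbf.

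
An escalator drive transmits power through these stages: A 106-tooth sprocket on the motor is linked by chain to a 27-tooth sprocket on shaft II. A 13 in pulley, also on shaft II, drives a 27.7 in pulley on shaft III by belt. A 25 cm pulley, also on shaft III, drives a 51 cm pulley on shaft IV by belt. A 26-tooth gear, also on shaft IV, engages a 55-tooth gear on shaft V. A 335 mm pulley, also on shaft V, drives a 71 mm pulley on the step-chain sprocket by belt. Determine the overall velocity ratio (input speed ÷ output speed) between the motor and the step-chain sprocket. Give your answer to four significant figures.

Each stage contributes driven/driver: chain 27/106 = 0.25472, belt 27.7/13 = 2.1308, belt 51/25 = 2.04, gear mesh 55/26 = 2.1154, belt 71/335 = 0.21194.
Overall: 0.25472 × 2.1308 × 2.04 × 2.1154 × 0.21194 = 0.49639.

0.4964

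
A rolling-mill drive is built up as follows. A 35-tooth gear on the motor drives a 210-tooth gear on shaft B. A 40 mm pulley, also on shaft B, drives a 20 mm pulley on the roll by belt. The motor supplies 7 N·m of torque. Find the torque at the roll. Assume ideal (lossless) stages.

After the gear mesh (210/35): 7 × 6 = 42 N·m
After the belt (20/40): 42 × 0.5 = 21 N·m

21 N·m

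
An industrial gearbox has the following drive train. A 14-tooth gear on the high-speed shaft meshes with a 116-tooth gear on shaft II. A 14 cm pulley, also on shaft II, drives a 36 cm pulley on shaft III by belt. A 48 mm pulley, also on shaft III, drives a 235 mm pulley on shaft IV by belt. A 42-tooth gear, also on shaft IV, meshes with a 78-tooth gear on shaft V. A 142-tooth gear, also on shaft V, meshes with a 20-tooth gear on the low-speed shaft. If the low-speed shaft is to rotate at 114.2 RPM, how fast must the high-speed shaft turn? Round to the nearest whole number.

3116 RPM

Overall ratio R = 8.2857 × 2.5714 × 4.8958 × 1.8571 × 0.14085 = 27.285.
Required input speed = output speed × R = 114.2 × 27.285 = 3115.9 RPM.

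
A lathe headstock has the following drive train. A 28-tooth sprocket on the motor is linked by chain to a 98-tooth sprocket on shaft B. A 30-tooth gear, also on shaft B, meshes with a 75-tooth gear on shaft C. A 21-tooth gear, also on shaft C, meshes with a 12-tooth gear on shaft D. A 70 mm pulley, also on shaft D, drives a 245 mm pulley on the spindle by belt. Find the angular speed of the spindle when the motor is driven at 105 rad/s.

6 rad/s

Chain: ratio = 98/28 = 3.5, so shaft B turns at 105 / 3.5 = 30 rad/s.
Gear mesh: ratio = 75/30 = 2.5, so shaft C turns at 30 / 2.5 = 12 rad/s.
Gear mesh: ratio = 12/21 = 0.57143, so shaft D turns at 12 / 0.57143 = 21 rad/s.
Belt: ratio = 245/70 = 3.5, so the spindle turns at 21 / 3.5 = 6 rad/s.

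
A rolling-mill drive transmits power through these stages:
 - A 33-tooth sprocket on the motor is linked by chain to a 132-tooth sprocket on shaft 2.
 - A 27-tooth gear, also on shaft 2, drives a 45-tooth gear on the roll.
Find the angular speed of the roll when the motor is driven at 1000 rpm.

Chain: ratio = 132/33 = 4, so shaft 2 turns at 1000 / 4 = 250 rpm.
Gear mesh: ratio = 45/27 = 1.6667, so the roll turns at 250 / 1.6667 = 150 rpm.

150 rpm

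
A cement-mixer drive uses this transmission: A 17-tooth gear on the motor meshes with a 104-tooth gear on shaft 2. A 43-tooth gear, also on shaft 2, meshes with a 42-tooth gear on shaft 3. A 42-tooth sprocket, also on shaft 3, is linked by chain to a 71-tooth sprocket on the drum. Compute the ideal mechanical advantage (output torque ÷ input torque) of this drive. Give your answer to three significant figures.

Each stage contributes driven/driver: gear mesh 104/17 = 6.1176, gear mesh 42/43 = 0.97674, chain 71/42 = 1.6905.
Overall: 6.1176 × 0.97674 × 1.6905 = 10.101.

10.1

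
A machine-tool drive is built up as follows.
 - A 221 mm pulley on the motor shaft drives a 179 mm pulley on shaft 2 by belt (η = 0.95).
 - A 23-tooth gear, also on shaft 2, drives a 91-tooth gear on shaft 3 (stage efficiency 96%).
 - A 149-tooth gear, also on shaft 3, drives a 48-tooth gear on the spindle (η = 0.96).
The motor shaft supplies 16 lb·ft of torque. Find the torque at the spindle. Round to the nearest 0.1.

After the belt (179/221): 16 × 0.80995 × 0.95 = 12.311 lb·ft
After the gear mesh (91/23): 12.311 × 3.9565 × 0.96 = 46.762 lb·ft
After the gear mesh (48/149): 46.762 × 0.32215 × 0.96 = 14.462 lb·ft

14.5 lb·ft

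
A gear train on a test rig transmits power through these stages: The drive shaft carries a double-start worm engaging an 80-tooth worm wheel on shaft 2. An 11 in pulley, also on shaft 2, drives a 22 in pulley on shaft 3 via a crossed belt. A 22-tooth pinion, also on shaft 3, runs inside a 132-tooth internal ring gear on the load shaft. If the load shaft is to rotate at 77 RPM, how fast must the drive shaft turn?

36960 RPM

Overall ratio R = 40 × 2 × 6 = 480.
Required input speed = output speed × R = 77 × 480 = 36960 RPM.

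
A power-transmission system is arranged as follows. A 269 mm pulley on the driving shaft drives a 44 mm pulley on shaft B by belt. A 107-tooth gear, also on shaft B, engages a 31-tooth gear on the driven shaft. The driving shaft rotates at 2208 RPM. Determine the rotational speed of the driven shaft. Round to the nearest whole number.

the driving shaft → shaft B (belt, 44/269): 2208 ÷ 0.16357 = 13499 RPM
shaft B → the driven shaft (gear mesh, 31/107): 13499 ÷ 0.28972 = 46593 RPM

46593 RPM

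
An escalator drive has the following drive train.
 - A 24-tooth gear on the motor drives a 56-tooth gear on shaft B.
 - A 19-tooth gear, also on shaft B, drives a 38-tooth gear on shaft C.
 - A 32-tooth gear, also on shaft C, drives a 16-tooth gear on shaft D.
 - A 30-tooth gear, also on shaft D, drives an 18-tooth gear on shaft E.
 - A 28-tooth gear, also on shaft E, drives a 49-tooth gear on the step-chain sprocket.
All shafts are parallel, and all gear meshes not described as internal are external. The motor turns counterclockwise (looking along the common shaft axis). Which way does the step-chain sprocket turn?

clockwise

the motor → shaft B: external mesh, 1 reversal → CW.
shaft B → shaft C: external mesh, 1 reversal → CCW.
shaft C → shaft D: external mesh, 1 reversal → CW.
shaft D → shaft E: external mesh, 1 reversal → CCW.
shaft E → the step-chain sprocket: external mesh, 1 reversal → CW.
5 reversals in total — an odd number — so the step-chain sprocket turns opposite to the motor.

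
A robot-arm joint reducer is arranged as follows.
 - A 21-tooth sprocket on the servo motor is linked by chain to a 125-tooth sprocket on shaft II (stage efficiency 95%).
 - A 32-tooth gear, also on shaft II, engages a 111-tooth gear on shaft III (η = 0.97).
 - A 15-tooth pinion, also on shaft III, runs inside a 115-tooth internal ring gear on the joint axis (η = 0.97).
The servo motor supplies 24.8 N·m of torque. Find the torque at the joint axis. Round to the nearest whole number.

3509 N·m

chain 125/21 = 5.9524 → τ = 24.8·5.9524·0.95 = 140.24 N·m
gear mesh 111/32 = 3.4688 → τ = 140.24·3.4688·0.97 = 471.86 N·m
internal gear 115/15 = 7.6667 → τ = 471.86·7.6667·0.97 = 3509 N·m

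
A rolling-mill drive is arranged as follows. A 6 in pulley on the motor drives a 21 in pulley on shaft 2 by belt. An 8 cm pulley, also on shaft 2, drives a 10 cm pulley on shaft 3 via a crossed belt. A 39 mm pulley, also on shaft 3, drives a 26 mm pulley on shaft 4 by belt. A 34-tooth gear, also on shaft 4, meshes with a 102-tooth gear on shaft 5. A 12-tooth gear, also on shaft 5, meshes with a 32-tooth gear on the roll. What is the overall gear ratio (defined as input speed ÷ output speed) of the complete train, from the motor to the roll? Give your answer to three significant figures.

23.3

Each stage contributes driven/driver: belt 21/6 = 3.5, belt 10/8 = 1.25, belt 26/39 = 0.66667, gear mesh 102/34 = 3, gear mesh 32/12 = 2.6667.
Overall: 3.5 × 1.25 × 0.66667 × 3 × 2.6667 = 23.333.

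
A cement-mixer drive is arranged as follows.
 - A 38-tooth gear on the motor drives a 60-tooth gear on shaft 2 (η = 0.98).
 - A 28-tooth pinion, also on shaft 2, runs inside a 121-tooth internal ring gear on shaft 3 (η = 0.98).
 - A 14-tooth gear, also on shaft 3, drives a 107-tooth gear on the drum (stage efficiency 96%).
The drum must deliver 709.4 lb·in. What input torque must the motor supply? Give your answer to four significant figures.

14.75 lb·in

Overall ratio R = 1.5789 × 4.3214 × 7.6429 = 52.15; overall efficiency η = 0.98 × 0.98 × 0.96 = 0.9220.
Input torque = output torque / (R × η) = 709.4 / (52.15 × 0.9220) = 14.754 lb·in.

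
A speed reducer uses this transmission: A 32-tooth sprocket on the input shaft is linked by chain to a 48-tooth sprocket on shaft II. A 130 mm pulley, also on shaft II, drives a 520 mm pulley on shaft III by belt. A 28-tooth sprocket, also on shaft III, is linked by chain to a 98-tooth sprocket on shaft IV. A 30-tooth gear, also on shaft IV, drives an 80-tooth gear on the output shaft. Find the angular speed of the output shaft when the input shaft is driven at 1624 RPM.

the input shaft → shaft II (chain, 48/32): 1624 ÷ 1.5 = 1082.7 RPM
shaft II → shaft III (belt, 520/130): 1082.7 ÷ 4 = 270.67 RPM
shaft III → shaft IV (chain, 98/28): 270.67 ÷ 3.5 = 77.333 RPM
shaft IV → the output shaft (gear mesh, 80/30): 77.333 ÷ 2.6667 = 29 RPM

29 RPM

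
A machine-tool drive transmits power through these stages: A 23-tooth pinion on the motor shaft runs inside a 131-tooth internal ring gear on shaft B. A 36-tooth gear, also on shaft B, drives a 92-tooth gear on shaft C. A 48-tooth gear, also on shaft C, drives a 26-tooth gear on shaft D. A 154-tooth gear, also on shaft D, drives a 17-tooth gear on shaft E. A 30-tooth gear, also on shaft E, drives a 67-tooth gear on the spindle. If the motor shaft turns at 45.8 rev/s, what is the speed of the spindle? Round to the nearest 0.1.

23.6 rev/s

internal gear 131/23 = 5.6957 → 45.8/5.6957 = 8.0412 rev/s
gear mesh 92/36 = 2.5556 → 8.0412/2.5556 = 3.1466 rev/s
gear mesh 26/48 = 0.54167 → 3.1466/0.54167 = 5.809 rev/s
gear mesh 17/154 = 0.11039 → 5.809/0.11039 = 52.623 rev/s
gear mesh 67/30 = 2.2333 → 52.623/2.2333 = 23.563 rev/s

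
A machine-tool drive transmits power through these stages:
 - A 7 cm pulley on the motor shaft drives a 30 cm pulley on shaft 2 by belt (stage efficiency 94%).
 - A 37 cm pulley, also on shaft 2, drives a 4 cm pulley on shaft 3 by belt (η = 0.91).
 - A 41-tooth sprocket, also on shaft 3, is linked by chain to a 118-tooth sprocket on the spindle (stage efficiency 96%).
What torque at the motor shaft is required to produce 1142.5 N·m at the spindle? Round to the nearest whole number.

Overall ratio R = 4.2857 × 0.10811 × 2.878 = 1.3335; overall efficiency η = 0.94 × 0.91 × 0.96 = 0.8212.
Input torque = output torque / (R × η) = 1142.5 / (1.3335 × 0.8212) = 1043.4 N·m.

1043 N·m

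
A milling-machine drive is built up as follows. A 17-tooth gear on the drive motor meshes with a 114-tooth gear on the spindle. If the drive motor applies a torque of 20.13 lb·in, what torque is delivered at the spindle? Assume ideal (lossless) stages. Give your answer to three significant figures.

135 lb·in

gear mesh 114/17 = 6.7059 → τ = 20.13·6.7059 = 134.99 lb·in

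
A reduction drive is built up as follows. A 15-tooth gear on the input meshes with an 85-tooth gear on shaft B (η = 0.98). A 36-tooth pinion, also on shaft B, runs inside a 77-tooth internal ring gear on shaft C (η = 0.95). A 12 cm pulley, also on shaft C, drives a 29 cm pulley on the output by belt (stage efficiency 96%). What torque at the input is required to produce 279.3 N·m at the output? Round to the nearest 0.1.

Overall ratio R = 5.6667 × 2.1389 × 2.4167 = 29.291; overall efficiency η = 0.98 × 0.95 × 0.96 = 0.8938.
Input torque = output torque / (R × η) = 279.3 / (29.291 × 0.8938) = 10.669 N·m.

10.7 N·m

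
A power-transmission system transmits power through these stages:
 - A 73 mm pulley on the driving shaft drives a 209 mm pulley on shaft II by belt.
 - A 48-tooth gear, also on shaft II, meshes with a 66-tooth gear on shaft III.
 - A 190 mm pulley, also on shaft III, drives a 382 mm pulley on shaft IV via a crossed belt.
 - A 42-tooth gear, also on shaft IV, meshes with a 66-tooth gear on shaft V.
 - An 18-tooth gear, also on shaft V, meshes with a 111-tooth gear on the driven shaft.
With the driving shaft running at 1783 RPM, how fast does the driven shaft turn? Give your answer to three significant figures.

Belt: ratio = 209/73 = 2.863, so shaft II turns at 1783 / 2.863 = 622.77 RPM.
Gear mesh: ratio = 66/48 = 1.375, so shaft III turns at 622.77 / 1.375 = 452.92 RPM.
Belt: ratio = 382/190 = 2.0105, so shaft IV turns at 452.92 / 2.0105 = 225.28 RPM.
Gear mesh: ratio = 66/42 = 1.5714, so shaft V turns at 225.28 / 1.5714 = 143.36 RPM.
Gear mesh: ratio = 111/18 = 6.1667, so the driven shaft turns at 143.36 / 6.1667 = 23.247 RPM.

23.2 RPM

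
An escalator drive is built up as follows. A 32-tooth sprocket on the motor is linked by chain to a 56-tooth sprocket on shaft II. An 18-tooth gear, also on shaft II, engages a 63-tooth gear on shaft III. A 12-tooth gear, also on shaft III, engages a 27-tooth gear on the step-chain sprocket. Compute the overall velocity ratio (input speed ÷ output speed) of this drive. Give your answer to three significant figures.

13.8

Each stage contributes driven/driver: chain 56/32 = 1.75, gear mesh 63/18 = 3.5, gear mesh 27/12 = 2.25.
Overall: 1.75 × 3.5 × 2.25 = 13.781.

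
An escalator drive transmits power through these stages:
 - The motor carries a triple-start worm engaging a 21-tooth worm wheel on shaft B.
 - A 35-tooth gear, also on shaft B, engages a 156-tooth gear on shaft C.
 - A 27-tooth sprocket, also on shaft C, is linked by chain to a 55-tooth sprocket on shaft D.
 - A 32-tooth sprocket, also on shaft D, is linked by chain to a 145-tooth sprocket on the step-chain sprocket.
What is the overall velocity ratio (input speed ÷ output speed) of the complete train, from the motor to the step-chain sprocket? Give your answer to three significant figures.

288

Each stage contributes driven/driver: worm 21/3 = 7, gear mesh 156/35 = 4.4571, chain 55/27 = 2.037, chain 145/32 = 4.5312.
Overall: 7 × 4.4571 × 2.037 × 4.5312 = 287.99.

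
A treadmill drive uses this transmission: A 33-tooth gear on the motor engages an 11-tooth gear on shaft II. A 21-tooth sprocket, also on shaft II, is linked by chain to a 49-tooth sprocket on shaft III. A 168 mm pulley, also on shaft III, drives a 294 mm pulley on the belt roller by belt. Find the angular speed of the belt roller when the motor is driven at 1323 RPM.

gear mesh 11/33 = 0.33333 → 1323/0.33333 = 3969 RPM
chain 49/21 = 2.3333 → 3969/2.3333 = 1701 RPM
belt 294/168 = 1.75 → 1701/1.75 = 972 RPM

972 RPM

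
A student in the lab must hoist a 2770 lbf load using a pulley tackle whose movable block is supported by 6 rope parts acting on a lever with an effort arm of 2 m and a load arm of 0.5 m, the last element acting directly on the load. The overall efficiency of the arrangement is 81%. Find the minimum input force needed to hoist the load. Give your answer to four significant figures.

142.5 lbf

Block-and-tackle MA = number of supporting rope parts = 6.
Lever MA = effort arm / load arm = 2/0.5 = 4.
Combined ideal MA = 6 × 4 = 24.
Actual MA = 24 × 0.81 = 19.44.
Effort = load / actual MA = 2770 / 19.44 = 142.49 lbf.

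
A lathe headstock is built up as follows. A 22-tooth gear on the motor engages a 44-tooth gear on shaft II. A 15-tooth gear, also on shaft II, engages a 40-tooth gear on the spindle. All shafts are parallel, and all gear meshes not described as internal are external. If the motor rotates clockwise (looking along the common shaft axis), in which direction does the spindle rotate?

the motor → shaft II: external mesh, 1 reversal → CCW.
shaft II → the spindle: external mesh, 1 reversal → CW.
2 reversals in total — an even number — so the spindle turns the same way as the motor.

clockwise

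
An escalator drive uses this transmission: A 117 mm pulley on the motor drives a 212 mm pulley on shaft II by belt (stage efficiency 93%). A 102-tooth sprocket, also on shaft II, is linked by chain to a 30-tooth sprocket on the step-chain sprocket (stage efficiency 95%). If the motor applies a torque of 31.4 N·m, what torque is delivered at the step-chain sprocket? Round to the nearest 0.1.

14.8 N·m

Belt: ratio = 212/117 = 1.812; torque at shaft II = 31.4 × 1.812 × 0.93 = 52.913 N·m.
Chain: ratio = 30/102 = 0.29412; torque at the step-chain sprocket = 52.913 × 0.29412 × 0.95 = 14.785 N·m.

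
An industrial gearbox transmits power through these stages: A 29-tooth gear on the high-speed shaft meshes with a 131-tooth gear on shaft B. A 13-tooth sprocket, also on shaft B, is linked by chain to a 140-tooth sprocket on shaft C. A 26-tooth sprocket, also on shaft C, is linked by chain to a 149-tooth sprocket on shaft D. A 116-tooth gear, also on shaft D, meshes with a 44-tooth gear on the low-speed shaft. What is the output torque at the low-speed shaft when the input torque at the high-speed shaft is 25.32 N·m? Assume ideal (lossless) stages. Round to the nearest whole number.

Gear mesh: ratio = 131/29 = 4.5172; torque at shaft B = 25.32 × 4.5172 = 114.38 N·m.
Chain: ratio = 140/13 = 10.769; torque at shaft C = 114.38 × 10.769 = 1231.7 N·m.
Chain: ratio = 149/26 = 5.7308; torque at shaft D = 1231.7 × 5.7308 = 7058.9 N·m.
Gear mesh: ratio = 44/116 = 0.37931; torque at the low-speed shaft = 7058.9 × 0.37931 = 2677.5 N·m.

2677 N·m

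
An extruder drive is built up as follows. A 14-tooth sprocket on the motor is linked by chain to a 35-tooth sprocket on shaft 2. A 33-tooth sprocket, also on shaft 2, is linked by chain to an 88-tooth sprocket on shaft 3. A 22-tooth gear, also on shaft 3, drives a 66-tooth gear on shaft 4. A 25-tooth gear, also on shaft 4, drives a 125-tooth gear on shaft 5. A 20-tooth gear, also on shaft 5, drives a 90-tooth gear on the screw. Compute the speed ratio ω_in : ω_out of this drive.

Each stage contributes driven/driver: chain 35/14 = 2.5, chain 88/33 = 2.6667, gear mesh 66/22 = 3, gear mesh 125/25 = 5, gear mesh 90/20 = 4.5.
Overall: 2.5 × 2.6667 × 3 × 5 × 4.5 = 450.

450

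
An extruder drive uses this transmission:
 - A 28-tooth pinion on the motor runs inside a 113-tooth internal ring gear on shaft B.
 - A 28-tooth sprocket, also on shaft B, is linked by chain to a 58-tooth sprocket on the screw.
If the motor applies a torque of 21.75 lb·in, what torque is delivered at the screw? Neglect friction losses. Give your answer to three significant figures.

Internal gear: ratio = 113/28 = 4.0357; torque at shaft B = 21.75 × 4.0357 = 87.777 lb·in.
Chain: ratio = 58/28 = 2.0714; torque at the screw = 87.777 × 2.0714 = 181.82 lb·in.

182 lb·in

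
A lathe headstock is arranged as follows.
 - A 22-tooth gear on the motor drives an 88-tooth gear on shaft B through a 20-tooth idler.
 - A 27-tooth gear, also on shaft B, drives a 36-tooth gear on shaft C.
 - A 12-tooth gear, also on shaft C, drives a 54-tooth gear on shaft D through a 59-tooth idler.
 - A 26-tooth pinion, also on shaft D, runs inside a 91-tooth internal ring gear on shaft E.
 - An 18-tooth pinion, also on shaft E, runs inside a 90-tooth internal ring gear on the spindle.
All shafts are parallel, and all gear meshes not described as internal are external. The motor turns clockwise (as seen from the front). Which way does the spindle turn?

counterclockwise

the motor → shaft B: driver → idler → driven is 2 external meshes, 2 reversals → CW.
shaft B → shaft C: external mesh, 1 reversal → CCW.
shaft C → shaft D: driver → idler → driven is 2 external meshes, 2 reversals → CCW.
shaft D → shaft E: internal mesh, same direction → CCW.
shaft E → the spindle: internal mesh, same direction → CCW.
5 reversals in total — an odd number — so the spindle turns opposite to the motor.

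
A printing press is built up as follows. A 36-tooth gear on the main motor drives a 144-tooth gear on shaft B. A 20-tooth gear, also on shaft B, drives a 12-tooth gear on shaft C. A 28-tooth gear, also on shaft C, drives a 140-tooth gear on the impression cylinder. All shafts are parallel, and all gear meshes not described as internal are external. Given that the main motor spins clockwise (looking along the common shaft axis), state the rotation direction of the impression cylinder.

anticlockwise

the main motor → shaft B: external mesh, 1 reversal → CCW.
shaft B → shaft C: external mesh, 1 reversal → CW.
shaft C → the impression cylinder: external mesh, 1 reversal → CCW.
3 reversals in total — an odd number — so the impression cylinder turns opposite to the main motor.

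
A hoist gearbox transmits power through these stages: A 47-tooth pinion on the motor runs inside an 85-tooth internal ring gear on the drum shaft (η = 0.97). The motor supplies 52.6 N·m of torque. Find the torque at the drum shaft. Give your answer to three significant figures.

92.3 N·m

After the internal gear (85/47): 52.6 × 1.8085 × 0.97 = 92.274 N·m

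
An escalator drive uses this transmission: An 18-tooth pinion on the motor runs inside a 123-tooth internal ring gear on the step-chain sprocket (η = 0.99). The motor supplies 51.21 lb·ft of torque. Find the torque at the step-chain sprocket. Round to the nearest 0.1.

Internal gear: ratio = 123/18 = 6.8333; torque at the step-chain sprocket = 51.21 × 6.8333 × 0.99 = 346.44 lb·ft.

346.4 lb·ft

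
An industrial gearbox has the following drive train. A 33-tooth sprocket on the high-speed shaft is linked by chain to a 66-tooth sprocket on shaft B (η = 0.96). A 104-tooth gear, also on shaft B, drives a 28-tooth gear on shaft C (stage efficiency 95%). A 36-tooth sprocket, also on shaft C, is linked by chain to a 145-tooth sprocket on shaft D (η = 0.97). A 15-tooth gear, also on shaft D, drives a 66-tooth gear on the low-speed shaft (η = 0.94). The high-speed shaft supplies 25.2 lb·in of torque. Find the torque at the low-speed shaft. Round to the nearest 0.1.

After the chain (66/33): 25.2 × 2 × 0.96 = 48.384 lb·in
After the gear mesh (28/104): 48.384 × 0.26923 × 0.95 = 12.375 lb·in
After the chain (145/36): 12.375 × 4.0278 × 0.97 = 48.349 lb·in
After the gear mesh (66/15): 48.349 × 4.4 × 0.94 = 199.97 lb·in

200.0 lb·in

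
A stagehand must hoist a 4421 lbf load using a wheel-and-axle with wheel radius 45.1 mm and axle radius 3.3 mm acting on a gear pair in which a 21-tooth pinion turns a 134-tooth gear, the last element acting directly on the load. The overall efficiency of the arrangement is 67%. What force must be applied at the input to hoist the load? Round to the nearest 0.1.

Wheel-and-axle MA = R/r = 45.1/3.3 = 13.667.
Gear pair MA = 134/21 = 6.381.
Combined ideal MA = 13.667 × 6.381 = 87.206.
Actual MA = 87.206 × 0.67 = 58.428.
Effort = load / actual MA = 4421 / 58.428 = 75.665 lbf.

75.7 lbf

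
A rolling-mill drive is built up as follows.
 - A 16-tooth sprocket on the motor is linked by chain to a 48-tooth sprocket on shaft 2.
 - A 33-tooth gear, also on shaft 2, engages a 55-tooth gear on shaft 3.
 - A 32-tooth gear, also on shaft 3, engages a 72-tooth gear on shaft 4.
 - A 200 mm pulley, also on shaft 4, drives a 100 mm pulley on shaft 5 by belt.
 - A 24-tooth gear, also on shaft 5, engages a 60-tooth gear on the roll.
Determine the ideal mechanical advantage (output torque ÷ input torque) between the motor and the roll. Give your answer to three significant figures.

Each stage contributes driven/driver: chain 48/16 = 3, gear mesh 55/33 = 1.6667, gear mesh 72/32 = 2.25, belt 100/200 = 0.5, gear mesh 60/24 = 2.5.
Overall: 3 × 1.6667 × 2.25 × 0.5 × 2.5 = 14.062.

14.1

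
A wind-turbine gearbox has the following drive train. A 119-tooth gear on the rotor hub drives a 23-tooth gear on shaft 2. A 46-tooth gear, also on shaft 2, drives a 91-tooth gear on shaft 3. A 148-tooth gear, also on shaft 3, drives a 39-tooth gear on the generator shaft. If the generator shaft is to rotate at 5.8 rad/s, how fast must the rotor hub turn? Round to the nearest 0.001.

Overall ratio R = 0.19328 × 1.9783 × 0.26351 = 0.10076.
Required input speed = output speed × R = 5.8 × 0.10076 = 0.58438 rad/s.

0.584 rad/s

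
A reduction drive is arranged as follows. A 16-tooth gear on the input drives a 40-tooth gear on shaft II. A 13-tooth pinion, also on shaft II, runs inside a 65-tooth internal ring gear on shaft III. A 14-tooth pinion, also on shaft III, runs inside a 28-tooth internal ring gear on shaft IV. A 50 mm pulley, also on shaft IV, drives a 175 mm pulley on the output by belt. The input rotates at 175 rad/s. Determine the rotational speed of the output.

gear mesh 40/16 = 2.5 → 175/2.5 = 70 rad/s
internal gear 65/13 = 5 → 70/5 = 14 rad/s
internal gear 28/14 = 2 → 14/2 = 7 rad/s
belt 175/50 = 3.5 → 7/3.5 = 2 rad/s

2 rad/s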